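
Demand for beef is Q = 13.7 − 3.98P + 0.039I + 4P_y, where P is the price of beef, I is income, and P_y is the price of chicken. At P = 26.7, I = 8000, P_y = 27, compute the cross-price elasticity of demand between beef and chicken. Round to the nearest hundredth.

Evaluating quantity at (P, I, P_y) gives Q = 13.7 − 3.98(26.7) + 0.039(8000) + 4(27) = 13.7 − 106.266 + 312 + 108 = 327.434.
∂Q/∂P_y = +4, so E_xy = 4·(27/327.434) ≈ 0.33.
E_xy > 0: the goods are substitutes.

0.33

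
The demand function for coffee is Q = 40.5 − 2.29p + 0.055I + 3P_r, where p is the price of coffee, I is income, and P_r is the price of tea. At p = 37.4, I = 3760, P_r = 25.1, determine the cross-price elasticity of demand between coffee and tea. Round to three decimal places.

0.318

First evaluate Q: 40.5 − 2.29(37.4) + 0.055(3760) + 3(25.1) = 40.5 − 85.646 + 206.8 + 75.3 = 236.954.
∂Q/∂P_r = +3, so E_xy = 3·(25.1/236.954) ≈ 0.318.
E_xy > 0: the goods are substitutes.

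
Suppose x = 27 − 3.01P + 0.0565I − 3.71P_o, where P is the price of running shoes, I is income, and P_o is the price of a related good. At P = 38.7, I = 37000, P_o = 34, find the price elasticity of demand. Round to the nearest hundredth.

x = 27 − 3.01(38.7) + 0.0565(37000) − 3.71(34) = 27 − 116.487 + 2090.5 − 126.14 = 1874.873.
∂x/∂P = −3.01, so E_p = (−3.01)·(38.7/1874.873) ≈ -0.06.
|E_p| < 1: demand is inelastic.

-0.06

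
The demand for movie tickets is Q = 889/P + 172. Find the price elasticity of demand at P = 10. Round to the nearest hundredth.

-0.34

At P = 10, Q = 260.9.
dQ/dP = −889/P² = −8.89.
Point elasticity E = (dQ/dP)·(P/Q) = -8.89 × 10/260.9 ≈ -0.34.
|E| < 1, so demand is inelastic at this price.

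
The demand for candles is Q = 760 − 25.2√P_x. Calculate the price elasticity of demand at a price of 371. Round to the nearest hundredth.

At P_x = 371, Q = 274.6137.
dQ/dP_x = −25.2/(2√P_x) = −25.2/(2·19.2614).
Point elasticity E = (dQ/dP_x)·(P_x/Q) = -0.6542 × 371/274.6137 ≈ -0.88.
|E| < 1, so demand is inelastic at this price.

-0.88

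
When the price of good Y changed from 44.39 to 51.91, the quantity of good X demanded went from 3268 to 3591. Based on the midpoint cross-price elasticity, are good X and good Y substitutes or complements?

substitutes

%ΔQ_x = (3591 − 3268)/[(3268+3591)/2] = 323/3429.5 ≈ 0.0942.
%ΔP_y = (51.91 − 44.39)/[(44.39+51.91)/2] ≈ 0.1562.
E_xy = 0.0942/0.1562 ≈ 0.603.
E_xy > 0, so the goods are substitutes.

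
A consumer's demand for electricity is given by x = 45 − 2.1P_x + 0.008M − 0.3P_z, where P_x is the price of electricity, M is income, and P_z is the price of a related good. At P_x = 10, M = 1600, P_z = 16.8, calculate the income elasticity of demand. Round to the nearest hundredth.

x = 45 − 2.1(10) + 0.008(1600) − 0.3(16.8) = 45 − 21 + 12.8 − 5.04 = 31.76.
∂x/∂M = +0.008, so E_I = 0.008·(1600/31.76) ≈ 0.40.
E_I ∈ (0,1): normal good (necessity).

0.40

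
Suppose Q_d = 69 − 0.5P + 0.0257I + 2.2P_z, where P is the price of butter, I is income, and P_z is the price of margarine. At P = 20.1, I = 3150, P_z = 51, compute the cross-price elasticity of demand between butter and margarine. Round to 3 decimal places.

Substituting, Q_d = 69 − 0.5(20.1) + 0.0257(3150) + 2.2(51) = 69 − 10.05 + 80.955 + 112.2 = 252.105.
∂Q_d/∂P_z = +2.2, so E_xy = 2.2·(51/252.105) ≈ 0.445.
E_xy > 0: the goods are substitutes.

0.445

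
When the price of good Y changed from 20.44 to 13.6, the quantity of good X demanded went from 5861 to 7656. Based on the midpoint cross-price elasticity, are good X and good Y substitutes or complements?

complements

%ΔQ_x = (7656 − 5861)/[(5861+7656)/2] = 1795/6758.5 ≈ 0.2656.
%ΔP_y = (13.6 − 20.44)/[(20.44+13.6)/2] ≈ -0.4019.
E_xy = 0.2656/-0.4019 ≈ -0.661.
E_xy < 0, so the goods are complements.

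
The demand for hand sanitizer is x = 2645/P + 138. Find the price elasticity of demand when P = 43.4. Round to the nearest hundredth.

-0.31

At P = 43.4, x = 198.9447.
dx/dP = −2645/P² = −1.4043.
Point elasticity E = (dx/dP)·(P/x) = -1.4043 × 43.4/198.9447 ≈ -0.31.
|E| < 1, so demand is inelastic at this price.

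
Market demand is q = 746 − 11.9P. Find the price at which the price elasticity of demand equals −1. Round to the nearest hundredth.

For linear demand q = a − bP, E = −bP/(a − bP). |E| = 1 ⇒ bP = a − bP ⇒ P = a/(2b).
P = 746/(2·11.9) ≈ 31.34.

31.34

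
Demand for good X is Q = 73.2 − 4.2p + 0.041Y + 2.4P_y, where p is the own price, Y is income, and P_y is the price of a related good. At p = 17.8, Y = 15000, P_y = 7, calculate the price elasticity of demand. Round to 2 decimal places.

First evaluate Q: 73.2 − 4.2(17.8) + 0.041(15000) + 2.4(7) = 73.2 − 74.76 + 615 + 16.8 = 630.24.
∂Q/∂p = −4.2, so E_p = (−4.2)·(17.8/630.24) ≈ -0.12.
|E_p| < 1: demand is inelastic.

-0.12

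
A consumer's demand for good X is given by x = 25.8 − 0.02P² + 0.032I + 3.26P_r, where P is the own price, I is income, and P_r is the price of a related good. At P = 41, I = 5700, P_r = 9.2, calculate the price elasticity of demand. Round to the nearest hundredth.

-0.33

Evaluating quantity at (P, I, P_r) gives x = 25.8 − 0.02(41)² + 0.032(5700) + 3.26(9.2) = 25.8 − 33.62 + 182.4 + 29.992 = 204.572.
∂x/∂P = −2·0.02·P = -1.64, so E_p = -1.64·(41/204.572) ≈ -0.33.
|E_p| < 1: demand is inelastic.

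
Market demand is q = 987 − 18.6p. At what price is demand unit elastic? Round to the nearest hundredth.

26.53

For linear demand q = a − bp, E = −bp/(a − bp). |E| = 1 ⇒ bp = a − bp ⇒ p = a/(2b).
p = 987/(2·18.6) ≈ 26.53.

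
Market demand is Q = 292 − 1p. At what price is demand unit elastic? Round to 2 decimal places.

For linear demand Q = a − bp, E = −bp/(a − bp). |E| = 1 ⇒ bp = a − bp ⇒ p = a/(2b).
p = 292/(2·1) = 146.00.

146.00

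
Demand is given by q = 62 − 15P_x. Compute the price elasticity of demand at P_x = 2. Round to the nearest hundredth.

-0.94

At P_x = 2, q = 32.
dq/dP_x = −15.
Point elasticity E = (dq/dP_x)·(P_x/q) = -15 × 2/32 ≈ -0.94.
|E| < 1, so demand is inelastic at this price.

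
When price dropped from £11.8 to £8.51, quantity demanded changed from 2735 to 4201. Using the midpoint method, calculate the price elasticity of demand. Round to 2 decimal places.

-1.30

%ΔQ = (4201 − 2735)/[(2735 + 4201)/2] = 1466/3468 ≈ 0.4227.
%ΔP = (8.51 − 11.8)/[(11.8 + 8.51)/2] = -3.29/10.155 ≈ -0.3240.
Arc elasticity E = %ΔQ/%ΔP ≈ 0.4227/-0.3240 ≈ -1.30.
|E| > 1: demand is elastic over this range.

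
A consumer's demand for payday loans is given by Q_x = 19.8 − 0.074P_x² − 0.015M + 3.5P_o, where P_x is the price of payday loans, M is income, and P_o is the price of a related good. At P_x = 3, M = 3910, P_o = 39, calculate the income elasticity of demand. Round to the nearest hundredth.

First evaluate Q_x: 19.8 − 0.074(3)² − 0.015(3910) + 3.5(39) = 19.8 − 0.666 − 58.65 + 136.5 = 96.984.
∂Q_x/∂M = −0.015, so E_I = -0.015·(3910/96.984) ≈ -0.60.
E_I < 0: inferior good.

-0.60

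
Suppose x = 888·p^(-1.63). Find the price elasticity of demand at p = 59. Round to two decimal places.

-1.63

For a Cobb–Douglas (constant-elasticity) form x = A·p^α·…, the elasticity with respect to p equals the exponent α at every point.
Here the exponent on p is -1.63, so the price elasticity of demand is -1.63.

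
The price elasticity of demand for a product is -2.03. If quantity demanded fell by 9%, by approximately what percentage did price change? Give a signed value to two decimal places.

%ΔQ ≈ E × %ΔP ⇒ %ΔP = %ΔQ / E = (-9%)/(-2.03) ≈ 4.43%.

4.43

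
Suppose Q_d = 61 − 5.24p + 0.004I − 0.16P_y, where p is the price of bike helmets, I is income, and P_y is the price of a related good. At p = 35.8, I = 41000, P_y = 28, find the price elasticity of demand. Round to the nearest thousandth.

Evaluating quantity at (p, I, P_y) gives Q_d = 61 − 5.24(35.8) + 0.004(41000) − 0.16(28) = 61 − 187.592 + 164 − 4.48 = 32.928.
∂Q_d/∂p = −5.24, so E_p = (−5.24)·(35.8/32.928) ≈ -5.697.
|E_p| > 1: demand is elastic.

-5.697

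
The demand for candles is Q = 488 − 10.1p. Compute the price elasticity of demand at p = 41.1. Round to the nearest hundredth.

-5.70

At p = 41.1, Q = 72.89.
dQ/dp = −10.1.
Point elasticity E = (dQ/dp)·(p/Q) = -10.1 × 41.1/72.89 ≈ -5.70.
|E| > 1, so demand is elastic at this price.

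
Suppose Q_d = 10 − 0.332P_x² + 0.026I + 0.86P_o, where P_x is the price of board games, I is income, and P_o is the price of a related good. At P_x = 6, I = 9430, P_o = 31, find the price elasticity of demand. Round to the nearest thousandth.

-0.089

Substituting, Q_d = 10 − 0.332(6)² + 0.026(9430) + 0.86(31) = 10 − 11.952 + 245.18 + 26.66 = 269.888.
∂Q_d/∂P_x = −2·0.332·P_x = -3.984, so E_p = -3.984·(6/269.888) ≈ -0.089.
|E_p| < 1: demand is inelastic.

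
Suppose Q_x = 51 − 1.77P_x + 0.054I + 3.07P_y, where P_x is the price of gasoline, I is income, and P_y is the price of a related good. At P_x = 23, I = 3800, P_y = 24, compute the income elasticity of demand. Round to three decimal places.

Q_x = 51 − 1.77(23) + 0.054(3800) + 3.07(24) = 51 − 40.71 + 205.2 + 73.68 = 289.17.
∂Q_x/∂I = +0.054, so E_I = 0.054·(3800/289.17) ≈ 0.710.
E_I ∈ (0,1): normal good (necessity).

0.710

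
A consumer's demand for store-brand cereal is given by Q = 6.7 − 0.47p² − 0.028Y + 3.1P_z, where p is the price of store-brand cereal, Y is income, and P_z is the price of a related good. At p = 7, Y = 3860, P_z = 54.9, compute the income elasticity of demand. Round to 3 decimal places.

-2.361

Substituting, Q = 6.7 − 0.47(7)² − 0.028(3860) + 3.1(54.9) = 6.7 − 23.03 − 108.08 + 170.19 = 45.78.
∂Q/∂Y = −0.028, so E_I = -0.028·(3860/45.78) ≈ -2.361.
E_I < 0: inferior good.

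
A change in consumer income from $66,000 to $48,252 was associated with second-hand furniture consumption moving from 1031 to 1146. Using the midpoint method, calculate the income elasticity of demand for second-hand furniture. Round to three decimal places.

-0.340

%ΔQ = (1146 − 1031)/[(1031+1146)/2] = 115/1088.5 ≈ 0.1056.
%ΔY = (48,252 − 66,000)/[(66,000+48,252)/2] = -17748/57126 ≈ -0.3107.
E_I = %ΔQ/%ΔY ≈ -0.340.
E_I < 0: inferior good.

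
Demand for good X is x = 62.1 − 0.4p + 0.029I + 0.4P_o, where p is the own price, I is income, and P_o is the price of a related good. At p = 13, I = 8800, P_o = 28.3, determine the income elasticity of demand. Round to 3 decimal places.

0.789

x = 62.1 − 0.4(13) + 0.029(8800) + 0.4(28.3) = 62.1 − 5.2 + 255.2 + 11.32 = 323.42.
∂x/∂I = +0.029, so E_I = 0.029·(8800/323.42) ≈ 0.789.
E_I ∈ (0,1): normal good (necessity).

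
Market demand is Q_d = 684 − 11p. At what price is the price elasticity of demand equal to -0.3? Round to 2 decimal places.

Set −bp/(a − bp) = −0.3 ⇒ bp = 0.3(a − bp) ⇒ bp(1+0.3) = 0.3·a.
p = 0.3·684/(11·1.3) ≈ 14.35.

14.35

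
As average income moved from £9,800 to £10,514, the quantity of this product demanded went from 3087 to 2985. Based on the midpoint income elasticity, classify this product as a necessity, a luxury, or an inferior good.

inferior

%ΔQ = (2985 − 3087)/[(3087+2985)/2] = -102/3036 ≈ -0.0336.
%ΔI = (10,514 − 9,800)/[(9,800+10,514)/2] = 714/10157 ≈ 0.0703.
E_I = %ΔQ/%ΔI ≈ -0.478.
E_I < 0: inferior good.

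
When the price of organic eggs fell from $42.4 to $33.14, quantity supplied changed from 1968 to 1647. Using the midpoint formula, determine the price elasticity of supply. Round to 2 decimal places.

%Δq = (1647 − 1968)/[(1968 + 1647)/2] = -321/1807.5 ≈ -0.1776.
%Δp = (33.14 − 42.4)/[(42.4 + 33.14)/2] = -9.26/37.77 ≈ -0.2452.
Arc elasticity E = %Δq/%Δp ≈ -0.1776/-0.2452 ≈ 0.72.
|E| < 1: supply is inelastic over this range.

0.72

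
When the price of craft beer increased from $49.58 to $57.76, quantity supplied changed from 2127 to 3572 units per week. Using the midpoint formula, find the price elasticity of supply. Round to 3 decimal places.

%ΔQ = (3572 − 2127)/[(2127 + 3572)/2] = 1445/2849.5 ≈ 0.5071.
%Δp = (57.76 − 49.58)/[(49.58 + 57.76)/2] = 8.18/53.67 ≈ 0.1524.
Arc elasticity E = %ΔQ/%Δp ≈ 0.5071/0.1524 ≈ 3.327.
|E| > 1: supply is elastic over this range.

3.327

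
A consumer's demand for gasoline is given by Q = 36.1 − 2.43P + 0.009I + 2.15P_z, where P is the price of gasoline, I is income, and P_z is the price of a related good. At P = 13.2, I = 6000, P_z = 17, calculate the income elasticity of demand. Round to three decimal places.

0.571

First evaluate Q: 36.1 − 2.43(13.2) + 0.009(6000) + 2.15(17) = 36.1 − 32.076 + 54 + 36.55 = 94.574.
∂Q/∂I = +0.009, so E_I = 0.009·(6000/94.574) ≈ 0.571.
E_I ∈ (0,1): normal good (necessity).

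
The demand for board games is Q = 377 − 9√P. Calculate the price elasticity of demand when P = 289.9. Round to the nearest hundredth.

At P = 289.9, Q = 223.7619.
dQ/dP = −9/(2√P) = −9/(2·17.0265).
Point elasticity E = (dQ/dP)·(P/Q) = -0.2643 × 289.9/223.7619 ≈ -0.34.
|E| < 1, so demand is inelastic at this price.

-0.34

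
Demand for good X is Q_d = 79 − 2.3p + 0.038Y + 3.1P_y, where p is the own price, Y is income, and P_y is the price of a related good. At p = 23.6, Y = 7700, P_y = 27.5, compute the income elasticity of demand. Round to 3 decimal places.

At the given point, Q_d = 79 − 2.3(23.6) + 0.038(7700) + 3.1(27.5) = 79 − 54.28 + 292.6 + 85.25 = 402.57.
∂Q_d/∂Y = +0.038, so E_I = 0.038·(7700/402.57) ≈ 0.727.
E_I ∈ (0,1): normal good (necessity).

0.727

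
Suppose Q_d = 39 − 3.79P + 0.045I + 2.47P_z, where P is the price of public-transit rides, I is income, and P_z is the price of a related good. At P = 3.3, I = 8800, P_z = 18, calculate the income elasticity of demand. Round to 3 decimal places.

0.848

At the given point, Q_d = 39 − 3.79(3.3) + 0.045(8800) + 2.47(18) = 39 − 12.507 + 396 + 44.46 = 466.953.
∂Q_d/∂I = +0.045, so E_I = 0.045·(8800/466.953) ≈ 0.848.
E_I ∈ (0,1): normal good (necessity).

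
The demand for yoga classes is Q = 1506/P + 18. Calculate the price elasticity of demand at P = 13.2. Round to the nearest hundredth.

At P = 13.2, Q = 132.0909.
dQ/dP = −1506/P² = −8.6433.
Point elasticity E = (dQ/dP)·(P/Q) = -8.6433 × 13.2/132.0909 ≈ -0.86.
|E| < 1, so demand is inelastic at this price.

-0.86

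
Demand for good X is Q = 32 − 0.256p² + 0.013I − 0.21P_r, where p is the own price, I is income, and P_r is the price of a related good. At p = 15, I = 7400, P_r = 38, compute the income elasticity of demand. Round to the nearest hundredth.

Substituting, Q = 32 − 0.256(15)² + 0.013(7400) − 0.21(38) = 32 − 57.6 + 96.2 − 7.98 = 62.62.
∂Q/∂I = +0.013, so E_I = 0.013·(7400/62.62) ≈ 1.54.
E_I > 1: normal good (luxury).

1.54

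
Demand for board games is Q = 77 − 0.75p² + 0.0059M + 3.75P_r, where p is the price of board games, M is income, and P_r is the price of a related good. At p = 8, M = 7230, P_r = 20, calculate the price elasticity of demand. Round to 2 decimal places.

Q = 77 − 0.75(8)² + 0.0059(7230) + 3.75(20) = 77 − 48 + 42.657 + 75 = 146.657.
∂Q/∂p = −2·0.75·p = -12, so E_p = -12·(8/146.657) ≈ -0.65.
|E_p| < 1: demand is inelastic.

-0.65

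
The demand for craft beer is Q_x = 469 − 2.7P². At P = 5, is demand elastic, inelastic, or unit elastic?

inelastic

At P = 5, Q_x = 401.5.
dQ_x/dP = −2·2.7·P = −27.
Point elasticity E = (dQ_x/dP)·(P/Q_x) = -27 × 5/401.5 ≈ -0.336.
|E| ≈ 0.336 < 1, so demand is inelastic.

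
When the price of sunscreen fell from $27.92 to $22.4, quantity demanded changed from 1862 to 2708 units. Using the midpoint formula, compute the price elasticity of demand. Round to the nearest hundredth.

%Δq = (2708 − 1862)/[(1862 + 2708)/2] = 846/2285 ≈ 0.3702.
%Δp = (22.4 − 27.92)/[(27.92 + 22.4)/2] = -5.52/25.16 ≈ -0.2194.
Arc elasticity E = %Δq/%Δp ≈ 0.3702/-0.2194 ≈ -1.69.
|E| > 1: demand is elastic over this range.

-1.69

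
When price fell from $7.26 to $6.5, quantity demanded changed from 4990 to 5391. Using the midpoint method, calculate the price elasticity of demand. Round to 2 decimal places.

%Δq = (5391 − 4990)/[(4990 + 5391)/2] = 401/5190.5 ≈ 0.0773.
%ΔP = (6.5 − 7.26)/[(7.26 + 6.5)/2] = -0.76/6.88 ≈ -0.1105.
Arc elasticity E = %Δq/%ΔP ≈ 0.0773/-0.1105 ≈ -0.70.
|E| < 1: demand is inelastic over this range.

-0.70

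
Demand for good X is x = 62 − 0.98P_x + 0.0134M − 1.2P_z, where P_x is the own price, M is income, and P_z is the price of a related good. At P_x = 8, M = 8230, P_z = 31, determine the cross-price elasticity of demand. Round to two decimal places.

-0.29

Substituting, x = 62 − 0.98(8) + 0.0134(8230) − 1.2(31) = 62 − 7.84 + 110.282 − 37.2 = 127.242.
∂x/∂P_z = −1.2, so E_xy = -1.2·(31/127.242) ≈ -0.29.
E_xy < 0: the goods are complements.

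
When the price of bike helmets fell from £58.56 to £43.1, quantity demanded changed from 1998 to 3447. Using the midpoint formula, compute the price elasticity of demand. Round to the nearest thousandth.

%Δq = (3447 − 1998)/[(1998 + 3447)/2] = 1449/2722.5 ≈ 0.5322.
%Δp = (43.1 − 58.56)/[(58.56 + 43.1)/2] = -15.46/50.83 ≈ -0.3042.
Arc elasticity E = %Δq/%Δp ≈ 0.5322/-0.3042 ≈ -1.750.
|E| > 1: demand is elastic over this range.

-1.750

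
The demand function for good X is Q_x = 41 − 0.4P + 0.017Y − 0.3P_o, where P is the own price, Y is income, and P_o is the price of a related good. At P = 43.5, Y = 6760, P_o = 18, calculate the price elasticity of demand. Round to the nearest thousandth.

-0.131

At the given point, Q_x = 41 − 0.4(43.5) + 0.017(6760) − 0.3(18) = 41 − 17.4 + 114.92 − 5.4 = 133.12.
∂Q_x/∂P = −0.4, so E_p = (−0.4)·(43.5/133.12) ≈ -0.131.
|E_p| < 1: demand is inelastic.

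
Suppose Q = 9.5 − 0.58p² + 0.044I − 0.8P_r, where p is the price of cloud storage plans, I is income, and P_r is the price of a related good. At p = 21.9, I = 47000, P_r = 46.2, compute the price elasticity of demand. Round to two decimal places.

-0.32

Evaluating quantity at (p, I, P_r) gives Q = 9.5 − 0.58(21.9)² + 0.044(47000) − 0.8(46.2) = 9.5 − 278.1738 + 2068 − 36.96 = 1762.3662.
∂Q/∂p = −2·0.58·p = -25.404, so E_p = -25.404·(21.9/1762.3662) ≈ -0.32.
|E_p| < 1: demand is inelastic.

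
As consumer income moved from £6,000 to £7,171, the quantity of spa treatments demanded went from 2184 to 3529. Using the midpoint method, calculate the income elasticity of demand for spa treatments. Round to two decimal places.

2.65

%ΔQ = (3529 − 2184)/[(2184+3529)/2] = 1345/2856.5 ≈ 0.4709.
%ΔY = (7,171 − 6,000)/[(6,000+7,171)/2] = 1171/6585.5 ≈ 0.1778.
E_I = %ΔQ/%ΔY ≈ 2.65.
E_I > 1: normal good (luxury).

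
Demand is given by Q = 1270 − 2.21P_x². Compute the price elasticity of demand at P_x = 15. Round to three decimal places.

At P_x = 15, Q = 772.75.
dQ/dP_x = −2·2.21·P_x = −66.3.
Point elasticity E = (dQ/dP_x)·(P_x/Q) = -66.3 × 15/772.75 ≈ -1.287.
|E| > 1, so demand is elastic at this price.

-1.287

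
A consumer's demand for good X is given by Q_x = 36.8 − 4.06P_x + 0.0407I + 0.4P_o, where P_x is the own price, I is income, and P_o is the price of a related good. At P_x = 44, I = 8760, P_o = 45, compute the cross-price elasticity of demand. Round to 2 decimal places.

0.08

Q_x = 36.8 − 4.06(44) + 0.0407(8760) + 0.4(45) = 36.8 − 178.64 + 356.532 + 18 = 232.692.
∂Q_x/∂P_o = +0.4, so E_xy = 0.4·(45/232.692) ≈ 0.08.
E_xy > 0: the goods are substitutes.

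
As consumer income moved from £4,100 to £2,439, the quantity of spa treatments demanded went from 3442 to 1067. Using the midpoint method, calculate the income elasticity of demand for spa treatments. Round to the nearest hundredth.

%ΔQ = (1067 − 3442)/[(3442+1067)/2] = -2375/2254.5 ≈ -1.0534.
%ΔI = (2,439 − 4,100)/[(4,100+2,439)/2] = -1661/3269.5 ≈ -0.5080.
E_I = %ΔQ/%ΔI ≈ 2.07.
E_I > 1: normal good (luxury).

2.07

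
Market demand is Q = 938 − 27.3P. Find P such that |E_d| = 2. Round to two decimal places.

22.91

Set −bP/(a − bP) = −2 ⇒ bP = 2(a − bP) ⇒ bP(1+2) = 2·a.
P = 2·938/(27.3·3) ≈ 22.91.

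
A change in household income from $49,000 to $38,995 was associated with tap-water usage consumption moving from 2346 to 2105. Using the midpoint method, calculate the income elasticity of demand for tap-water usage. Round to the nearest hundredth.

0.48

%ΔQ = (2105 − 2346)/[(2346+2105)/2] = -241/2225.5 ≈ -0.1083.
%ΔI = (38,995 − 49,000)/[(49,000+38,995)/2] = -10005/43997.5 ≈ -0.2274.
E_I = %ΔQ/%ΔI ≈ 0.48.
E_I ∈ (0,1): normal good (necessity).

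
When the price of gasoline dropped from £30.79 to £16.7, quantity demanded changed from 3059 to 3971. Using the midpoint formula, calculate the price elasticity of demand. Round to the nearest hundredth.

-0.44

%ΔQ = (3971 − 3059)/[(3059 + 3971)/2] = 912/3515 ≈ 0.2595.
%ΔP = (16.7 − 30.79)/[(30.79 + 16.7)/2] = -14.09/23.745 ≈ -0.5934.
Arc elasticity E = %ΔQ/%ΔP ≈ 0.2595/-0.5934 ≈ -0.44.
|E| < 1: demand is inelastic over this range.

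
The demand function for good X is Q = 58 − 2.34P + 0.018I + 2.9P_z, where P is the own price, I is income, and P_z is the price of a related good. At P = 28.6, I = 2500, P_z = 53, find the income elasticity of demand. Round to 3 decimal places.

First evaluate Q: 58 − 2.34(28.6) + 0.018(2500) + 2.9(53) = 58 − 66.924 + 45 + 153.7 = 189.776.
∂Q/∂I = +0.018, so E_I = 0.018·(2500/189.776) ≈ 0.237.
E_I ∈ (0,1): normal good (necessity).

0.237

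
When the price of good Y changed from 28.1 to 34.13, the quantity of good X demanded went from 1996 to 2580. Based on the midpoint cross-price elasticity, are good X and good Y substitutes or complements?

substitutes

%ΔQ_x = (2580 − 1996)/[(1996+2580)/2] = 584/2288 ≈ 0.2552.
%ΔP_y = (34.13 − 28.1)/[(28.1+34.13)/2] ≈ 0.1938.
E_xy = 0.2552/0.1938 ≈ 1.317.
E_xy > 0, so the goods are substitutes.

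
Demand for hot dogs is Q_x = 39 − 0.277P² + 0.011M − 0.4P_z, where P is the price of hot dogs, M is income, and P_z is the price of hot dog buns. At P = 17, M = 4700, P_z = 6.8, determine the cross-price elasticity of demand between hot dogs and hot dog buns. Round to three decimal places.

Substituting, Q_x = 39 − 0.277(17)² + 0.011(4700) − 0.4(6.8) = 39 − 80.053 + 51.7 − 2.72 = 7.927.
∂Q_x/∂P_z = −0.4, so E_xy = -0.4·(6.8/7.927) ≈ -0.343.
E_xy < 0: the goods are complements.

-0.343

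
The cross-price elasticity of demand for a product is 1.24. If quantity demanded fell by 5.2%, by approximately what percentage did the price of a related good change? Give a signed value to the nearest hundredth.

%ΔQ ≈ E × %ΔP_y ⇒ %ΔP_y = %ΔQ / E = (-5.2%)/(1.24) ≈ -4.19%.

-4.19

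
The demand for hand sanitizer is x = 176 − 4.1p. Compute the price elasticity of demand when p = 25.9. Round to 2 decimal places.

-1.52

At p = 25.9, x = 69.81.
dx/dp = −4.1.
Point elasticity E = (dx/dp)·(p/x) = -4.1 × 25.9/69.81 ≈ -1.52.
|E| > 1, so demand is elastic at this price.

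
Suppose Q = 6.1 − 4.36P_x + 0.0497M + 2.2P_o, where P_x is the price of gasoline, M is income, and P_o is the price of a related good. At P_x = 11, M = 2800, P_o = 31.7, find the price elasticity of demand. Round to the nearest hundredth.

-0.29

Q = 6.1 − 4.36(11) + 0.0497(2800) + 2.2(31.7) = 6.1 − 47.96 + 139.16 + 69.74 = 167.04.
∂Q/∂P_x = −4.36, so E_p = (−4.36)·(11/167.04) ≈ -0.29.
|E_p| < 1: demand is inelastic.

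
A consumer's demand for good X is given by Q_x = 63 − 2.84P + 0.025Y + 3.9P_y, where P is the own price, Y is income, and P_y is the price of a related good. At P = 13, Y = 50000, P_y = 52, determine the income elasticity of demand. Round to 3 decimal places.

First evaluate Q_x: 63 − 2.84(13) + 0.025(50000) + 3.9(52) = 63 − 36.92 + 1250 + 202.8 = 1478.88.
∂Q_x/∂Y = +0.025, so E_I = 0.025·(50000/1478.88) ≈ 0.845.
E_I ∈ (0,1): normal good (necessity).

0.845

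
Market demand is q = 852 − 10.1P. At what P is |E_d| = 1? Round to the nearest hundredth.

For linear demand q = a − bP, E = −bP/(a − bP). |E| = 1 ⇒ bP = a − bP ⇒ P = a/(2b).
P = 852/(2·10.1) ≈ 42.18.

42.18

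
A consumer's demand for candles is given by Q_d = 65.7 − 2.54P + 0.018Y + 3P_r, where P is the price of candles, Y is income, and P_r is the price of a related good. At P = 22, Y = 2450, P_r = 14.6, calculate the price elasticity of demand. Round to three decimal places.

Q_d = 65.7 − 2.54(22) + 0.018(2450) + 3(14.6) = 65.7 − 55.88 + 44.1 + 43.8 = 97.72.
∂Q_d/∂P = −2.54, so E_p = (−2.54)·(22/97.72) ≈ -0.572.
|E_p| < 1: demand is inelastic.

-0.572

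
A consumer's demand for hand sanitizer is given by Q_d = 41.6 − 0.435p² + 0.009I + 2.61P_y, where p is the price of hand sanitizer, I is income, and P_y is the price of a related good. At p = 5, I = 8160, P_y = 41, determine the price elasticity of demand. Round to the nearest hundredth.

-0.10

At the given point, Q_d = 41.6 − 0.435(5)² + 0.009(8160) + 2.61(41) = 41.6 − 10.875 + 73.44 + 107.01 = 211.175.
∂Q_d/∂p = −2·0.435·p = -4.35, so E_p = -4.35·(5/211.175) ≈ -0.10.
|E_p| < 1: demand is inelastic.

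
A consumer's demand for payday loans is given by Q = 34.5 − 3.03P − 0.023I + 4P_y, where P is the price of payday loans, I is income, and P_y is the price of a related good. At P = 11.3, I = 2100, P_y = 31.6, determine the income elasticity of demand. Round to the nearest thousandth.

-0.616

Substituting, Q = 34.5 − 3.03(11.3) − 0.023(2100) + 4(31.6) = 34.5 − 34.239 − 48.3 + 126.4 = 78.361.
∂Q/∂I = −0.023, so E_I = -0.023·(2100/78.361) ≈ -0.616.
E_I < 0: inferior good.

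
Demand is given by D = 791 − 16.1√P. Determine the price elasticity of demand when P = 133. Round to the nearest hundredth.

-0.15

At P = 133, D = 605.3257.
dD/dP = −16.1/(2√P) = −16.1/(2·11.5326).
Point elasticity E = (dD/dP)·(P/D) = -0.698 × 133/605.3257 ≈ -0.15.
|E| < 1, so demand is inelastic at this price.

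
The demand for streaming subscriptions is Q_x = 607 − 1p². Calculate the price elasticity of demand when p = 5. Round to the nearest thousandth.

-0.086

At p = 5, Q_x = 582.
dQ_x/dp = −2·1·p = −10.
Point elasticity E = (dQ_x/dp)·(p/Q_x) = -10 × 5/582 ≈ -0.086.
|E| < 1, so demand is inelastic at this price.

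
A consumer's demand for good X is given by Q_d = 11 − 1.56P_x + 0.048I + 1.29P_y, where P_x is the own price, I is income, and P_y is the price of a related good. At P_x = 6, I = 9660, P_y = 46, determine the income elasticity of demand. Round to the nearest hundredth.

First evaluate Q_d: 11 − 1.56(6) + 0.048(9660) + 1.29(46) = 11 − 9.36 + 463.68 + 59.34 = 524.66.
∂Q_d/∂I = +0.048, so E_I = 0.048·(9660/524.66) ≈ 0.88.
E_I ∈ (0,1): normal good (necessity).

0.88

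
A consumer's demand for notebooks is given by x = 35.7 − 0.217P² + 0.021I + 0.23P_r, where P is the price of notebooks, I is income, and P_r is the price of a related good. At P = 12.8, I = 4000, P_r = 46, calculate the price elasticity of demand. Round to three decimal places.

x = 35.7 − 0.217(12.8)² + 0.021(4000) + 0.23(46) = 35.7 − 35.5533 + 84 + 10.58 = 94.7267.
∂x/∂P = −2·0.217·P = -5.5552, so E_p = -5.5552·(12.8/94.7267) ≈ -0.751.
|E_p| < 1: demand is inelastic.

-0.751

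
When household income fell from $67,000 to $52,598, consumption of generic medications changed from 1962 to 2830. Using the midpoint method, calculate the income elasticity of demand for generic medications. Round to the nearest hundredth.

-1.50

%ΔQ = (2830 − 1962)/[(1962+2830)/2] = 868/2396 ≈ 0.3623.
%ΔI = (52,598 − 67,000)/[(67,000+52,598)/2] = -14402/59799 ≈ -0.2408.
E_I = %ΔQ/%ΔI ≈ -1.50.
E_I < 0: inferior good.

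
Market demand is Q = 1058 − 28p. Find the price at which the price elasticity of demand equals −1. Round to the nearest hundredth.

For linear demand Q = a − bp, E = −bp/(a − bp). |E| = 1 ⇒ bp = a − bp ⇒ p = a/(2b).
p = 1058/(2·28) ≈ 18.89.

18.89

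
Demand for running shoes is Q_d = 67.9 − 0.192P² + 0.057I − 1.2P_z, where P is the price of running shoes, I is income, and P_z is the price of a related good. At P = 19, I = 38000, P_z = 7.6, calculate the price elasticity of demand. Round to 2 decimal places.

-0.06

Evaluating quantity at (P, I, P_z) gives Q_d = 67.9 − 0.192(19)² + 0.057(38000) − 1.2(7.6) = 67.9 − 69.312 + 2166 − 9.12 = 2155.468.
∂Q_d/∂P = −2·0.192·P = -7.296, so E_p = -7.296·(19/2155.468) ≈ -0.06.
|E_p| < 1: demand is inelastic.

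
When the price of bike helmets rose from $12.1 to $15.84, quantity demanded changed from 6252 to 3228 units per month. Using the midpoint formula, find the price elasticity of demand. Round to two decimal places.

%Δq = (3228 − 6252)/[(6252 + 3228)/2] = -3024/4740 ≈ -0.6380.
%ΔP = (15.84 − 12.1)/[(12.1 + 15.84)/2] = 3.74/13.97 ≈ 0.2677.
Arc elasticity E = %Δq/%ΔP ≈ -0.6380/0.2677 ≈ -2.38.
|E| > 1: demand is elastic over this range.

-2.38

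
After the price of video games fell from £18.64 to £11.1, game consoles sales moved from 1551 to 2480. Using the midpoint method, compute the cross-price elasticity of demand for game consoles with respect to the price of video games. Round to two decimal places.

%ΔQ_x = (2480 − 1551)/[(1551+2480)/2] = 929/2015.5 ≈ 0.4609.
%ΔP_y = (11.1 − 18.64)/[(18.64+11.1)/2] ≈ -0.5071.
E_xy = 0.4609/-0.5071 ≈ -0.91.
E_xy < 0, so game consoles and video games are complements.

-0.91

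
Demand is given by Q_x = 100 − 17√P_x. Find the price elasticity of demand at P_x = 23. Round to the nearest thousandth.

At P_x = 23, Q_x = 18.4709.
dQ_x/dP_x = −17/(2√P_x) = −17/(2·4.7958).
Point elasticity E = (dQ_x/dP_x)·(P_x/Q_x) = -1.7724 × 23/18.4709 ≈ -2.207.
|E| > 1, so demand is elastic at this price.

-2.207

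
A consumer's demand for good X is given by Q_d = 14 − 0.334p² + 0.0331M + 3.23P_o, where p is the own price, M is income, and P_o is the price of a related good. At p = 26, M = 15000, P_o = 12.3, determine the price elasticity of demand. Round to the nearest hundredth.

-1.39

First evaluate Q_d: 14 − 0.334(26)² + 0.0331(15000) + 3.23(12.3) = 14 − 225.784 + 496.5 + 39.729 = 324.445.
∂Q_d/∂p = −2·0.334·p = -17.368, so E_p = -17.368·(26/324.445) ≈ -1.39.
|E_p| > 1: demand is elastic.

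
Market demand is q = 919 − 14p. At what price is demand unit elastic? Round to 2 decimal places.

32.82

For linear demand q = a − bp, E = −bp/(a − bp). |E| = 1 ⇒ bp = a − bp ⇒ p = a/(2b).
p = 919/(2·14) ≈ 32.82.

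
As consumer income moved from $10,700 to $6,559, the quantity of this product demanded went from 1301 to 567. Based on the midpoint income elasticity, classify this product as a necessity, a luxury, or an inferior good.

luxury

%ΔQ = (567 − 1301)/[(1301+567)/2] = -734/934 ≈ -0.7859.
%ΔI = (6,559 − 10,700)/[(10,700+6,559)/2] = -4141/8629.5 ≈ -0.4799.
E_I = %ΔQ/%ΔI ≈ 1.638.
E_I > 1: normal good (luxury).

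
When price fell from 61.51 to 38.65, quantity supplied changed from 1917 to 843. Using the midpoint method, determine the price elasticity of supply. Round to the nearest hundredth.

1.70

%Δq = (843 − 1917)/[(1917 + 843)/2] = -1074/1380 ≈ -0.7783.
%ΔP = (38.65 − 61.51)/[(61.51 + 38.65)/2] = -22.86/50.08 ≈ -0.4565.
Arc elasticity E = %Δq/%ΔP ≈ -0.7783/-0.4565 ≈ 1.70.
|E| > 1: supply is elastic over this range.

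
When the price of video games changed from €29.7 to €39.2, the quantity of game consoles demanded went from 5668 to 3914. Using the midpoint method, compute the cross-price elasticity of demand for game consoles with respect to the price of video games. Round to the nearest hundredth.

-1.33

%ΔQ_x = (3914 − 5668)/[(5668+3914)/2] = -1754/4791 ≈ -0.3661.
%ΔP_y = (39.2 − 29.7)/[(29.7+39.2)/2] ≈ 0.2758.
E_xy = -0.3661/0.2758 ≈ -1.33.
E_xy < 0, so game consoles and video games are complements.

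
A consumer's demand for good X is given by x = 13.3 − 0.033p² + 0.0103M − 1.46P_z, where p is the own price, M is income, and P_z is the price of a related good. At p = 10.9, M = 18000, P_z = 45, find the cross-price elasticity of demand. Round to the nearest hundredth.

-0.51

First evaluate x: 13.3 − 0.033(10.9)² + 0.0103(18000) − 1.46(45) = 13.3 − 3.9207 + 185.4 − 65.7 = 129.0793.
∂x/∂P_z = −1.46, so E_xy = -1.46·(45/129.0793) ≈ -0.51.
E_xy < 0: the goods are complements.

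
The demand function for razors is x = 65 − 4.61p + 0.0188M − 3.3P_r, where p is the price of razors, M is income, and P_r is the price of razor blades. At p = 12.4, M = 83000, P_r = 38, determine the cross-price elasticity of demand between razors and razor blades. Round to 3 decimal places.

Substituting, x = 65 − 4.61(12.4) + 0.0188(83000) − 3.3(38) = 65 − 57.164 + 1560.4 − 125.4 = 1442.836.
∂x/∂P_r = −3.3, so E_xy = -3.3·(38/1442.836) ≈ -0.087.
E_xy < 0: the goods are complements.

-0.087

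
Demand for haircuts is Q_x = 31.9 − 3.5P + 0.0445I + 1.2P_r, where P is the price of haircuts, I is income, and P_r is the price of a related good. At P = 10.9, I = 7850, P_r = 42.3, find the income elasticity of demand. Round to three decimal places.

0.887

First evaluate Q_x: 31.9 − 3.5(10.9) + 0.0445(7850) + 1.2(42.3) = 31.9 − 38.15 + 349.325 + 50.76 = 393.835.
∂Q_x/∂I = +0.0445, so E_I = 0.0445·(7850/393.835) ≈ 0.887.
E_I ∈ (0,1): normal good (necessity).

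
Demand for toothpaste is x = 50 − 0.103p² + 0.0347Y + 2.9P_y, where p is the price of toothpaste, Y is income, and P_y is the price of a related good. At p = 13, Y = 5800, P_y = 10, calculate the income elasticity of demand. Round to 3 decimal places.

Substituting, x = 50 − 0.103(13)² + 0.0347(5800) + 2.9(10) = 50 − 17.407 + 201.26 + 29 = 262.853.
∂x/∂Y = +0.0347, so E_I = 0.0347·(5800/262.853) ≈ 0.766.
E_I ∈ (0,1): normal good (necessity).

0.766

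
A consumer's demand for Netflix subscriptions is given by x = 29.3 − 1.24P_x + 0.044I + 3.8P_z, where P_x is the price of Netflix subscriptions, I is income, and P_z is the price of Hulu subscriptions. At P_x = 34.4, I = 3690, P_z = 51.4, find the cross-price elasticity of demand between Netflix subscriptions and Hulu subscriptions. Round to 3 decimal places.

0.567

First evaluate x: 29.3 − 1.24(34.4) + 0.044(3690) + 3.8(51.4) = 29.3 − 42.656 + 162.36 + 195.32 = 344.324.
∂x/∂P_z = +3.8, so E_xy = 3.8·(51.4/344.324) ≈ 0.567.
E_xy > 0: the goods are substitutes.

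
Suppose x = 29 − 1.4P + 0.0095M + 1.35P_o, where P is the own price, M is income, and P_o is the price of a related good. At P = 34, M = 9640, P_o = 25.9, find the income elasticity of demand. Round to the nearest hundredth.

Substituting, x = 29 − 1.4(34) + 0.0095(9640) + 1.35(25.9) = 29 − 47.6 + 91.58 + 34.965 = 107.945.
∂x/∂M = +0.0095, so E_I = 0.0095·(9640/107.945) ≈ 0.85.
E_I ∈ (0,1): normal good (necessity).

0.85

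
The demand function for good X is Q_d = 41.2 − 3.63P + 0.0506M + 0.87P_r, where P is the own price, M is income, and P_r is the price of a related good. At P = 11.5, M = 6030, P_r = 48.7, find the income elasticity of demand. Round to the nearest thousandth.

At the given point, Q_d = 41.2 − 3.63(11.5) + 0.0506(6030) + 0.87(48.7) = 41.2 − 41.745 + 305.118 + 42.369 = 346.942.
∂Q_d/∂M = +0.0506, so E_I = 0.0506·(6030/346.942) ≈ 0.879.
E_I ∈ (0,1): normal good (necessity).

0.879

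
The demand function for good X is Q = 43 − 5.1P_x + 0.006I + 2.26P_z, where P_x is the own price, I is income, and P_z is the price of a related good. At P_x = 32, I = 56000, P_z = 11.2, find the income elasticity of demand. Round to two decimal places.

1.39

First evaluate Q: 43 − 5.1(32) + 0.006(56000) + 2.26(11.2) = 43 − 163.2 + 336 + 25.312 = 241.112.
∂Q/∂I = +0.006, so E_I = 0.006·(56000/241.112) ≈ 1.39.
E_I > 1: normal good (luxury).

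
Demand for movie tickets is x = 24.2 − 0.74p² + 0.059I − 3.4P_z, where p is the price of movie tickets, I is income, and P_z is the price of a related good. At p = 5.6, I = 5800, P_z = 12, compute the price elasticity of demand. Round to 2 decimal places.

At the given point, x = 24.2 − 0.74(5.6)² + 0.059(5800) − 3.4(12) = 24.2 − 23.2064 + 342.2 − 40.8 = 302.3936.
∂x/∂p = −2·0.74·p = -8.288, so E_p = -8.288·(5.6/302.3936) ≈ -0.15.
|E_p| < 1: demand is inelastic.

-0.15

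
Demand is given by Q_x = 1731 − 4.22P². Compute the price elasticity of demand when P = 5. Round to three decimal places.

At P = 5, Q_x = 1625.5.
dQ_x/dP = −2·4.22·P = −42.2.
Point elasticity E = (dQ_x/dP)·(P/Q_x) = -42.2 × 5/1625.5 ≈ -0.130.
|E| < 1, so demand is inelastic at this price.

-0.130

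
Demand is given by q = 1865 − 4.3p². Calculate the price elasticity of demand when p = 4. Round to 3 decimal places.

-0.077

At p = 4, q = 1796.2.
dq/dp = −2·4.3·p = −34.4.
Point elasticity E = (dq/dp)·(p/q) = -34.4 × 4/1796.2 ≈ -0.077.
|E| < 1, so demand is inelastic at this price.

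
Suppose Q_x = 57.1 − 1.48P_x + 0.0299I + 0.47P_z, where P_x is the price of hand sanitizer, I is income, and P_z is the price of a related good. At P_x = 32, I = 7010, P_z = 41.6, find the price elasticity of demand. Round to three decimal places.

At the given point, Q_x = 57.1 − 1.48(32) + 0.0299(7010) + 0.47(41.6) = 57.1 − 47.36 + 209.599 + 19.552 = 238.891.
∂Q_x/∂P_x = −1.48, so E_p = (−1.48)·(32/238.891) ≈ -0.198.
|E_p| < 1: demand is inelastic.

-0.198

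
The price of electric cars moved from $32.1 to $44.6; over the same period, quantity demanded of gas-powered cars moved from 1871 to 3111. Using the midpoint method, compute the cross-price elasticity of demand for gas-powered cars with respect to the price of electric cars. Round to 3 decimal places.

%ΔQ_x = (3111 − 1871)/[(1871+3111)/2] = 1240/2491 ≈ 0.4978.
%ΔP_y = (44.6 − 32.1)/[(32.1+44.6)/2] ≈ 0.3259.
E_xy = 0.4978/0.3259 ≈ 1.527.
E_xy > 0, so gas-powered cars and electric cars are substitutes.

1.527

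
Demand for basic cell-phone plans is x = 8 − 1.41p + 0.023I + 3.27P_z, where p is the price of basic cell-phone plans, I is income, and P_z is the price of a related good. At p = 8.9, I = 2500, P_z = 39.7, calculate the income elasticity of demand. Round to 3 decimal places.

0.315

x = 8 − 1.41(8.9) + 0.023(2500) + 3.27(39.7) = 8 − 12.549 + 57.5 + 129.819 = 182.77.
∂x/∂I = +0.023, so E_I = 0.023·(2500/182.77) ≈ 0.315.
E_I ∈ (0,1): normal good (necessity).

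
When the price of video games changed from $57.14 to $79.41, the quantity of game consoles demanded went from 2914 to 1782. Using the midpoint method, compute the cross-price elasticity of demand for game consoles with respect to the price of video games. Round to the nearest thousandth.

-1.478

%ΔQ_x = (1782 − 2914)/[(2914+1782)/2] = -1132/2348 ≈ -0.4821.
%ΔP_y = (79.41 − 57.14)/[(57.14+79.41)/2] ≈ 0.3262.
E_xy = -0.4821/0.3262 ≈ -1.478.
E_xy < 0, so game consoles and video games are complements.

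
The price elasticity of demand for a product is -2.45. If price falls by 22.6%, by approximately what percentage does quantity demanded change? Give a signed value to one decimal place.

55.4

%ΔQ ≈ E × %ΔP = (-2.45) × (-22.6%) ≈ 55.4%.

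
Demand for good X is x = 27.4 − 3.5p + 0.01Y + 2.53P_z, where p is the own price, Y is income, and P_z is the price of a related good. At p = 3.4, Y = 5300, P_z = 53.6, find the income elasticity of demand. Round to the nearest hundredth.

0.26

x = 27.4 − 3.5(3.4) + 0.01(5300) + 2.53(53.6) = 27.4 − 11.9 + 53 + 135.608 = 204.108.
∂x/∂Y = +0.01, so E_I = 0.01·(5300/204.108) ≈ 0.26.
E_I ∈ (0,1): normal good (necessity).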